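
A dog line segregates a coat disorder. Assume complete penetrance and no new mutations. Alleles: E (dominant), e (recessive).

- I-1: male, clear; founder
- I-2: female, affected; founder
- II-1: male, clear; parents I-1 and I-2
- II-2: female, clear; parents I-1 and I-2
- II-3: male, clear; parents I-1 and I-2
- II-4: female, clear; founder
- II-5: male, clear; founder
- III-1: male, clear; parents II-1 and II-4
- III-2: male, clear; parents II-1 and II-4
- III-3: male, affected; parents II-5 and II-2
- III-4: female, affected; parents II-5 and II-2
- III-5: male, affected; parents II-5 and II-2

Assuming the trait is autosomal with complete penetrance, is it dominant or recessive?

recessive

II-5 and II-2 are both clear yet have an affected child III-3. Under dominance, an affected child requires at least one affected parent, so the trait cannot be dominant.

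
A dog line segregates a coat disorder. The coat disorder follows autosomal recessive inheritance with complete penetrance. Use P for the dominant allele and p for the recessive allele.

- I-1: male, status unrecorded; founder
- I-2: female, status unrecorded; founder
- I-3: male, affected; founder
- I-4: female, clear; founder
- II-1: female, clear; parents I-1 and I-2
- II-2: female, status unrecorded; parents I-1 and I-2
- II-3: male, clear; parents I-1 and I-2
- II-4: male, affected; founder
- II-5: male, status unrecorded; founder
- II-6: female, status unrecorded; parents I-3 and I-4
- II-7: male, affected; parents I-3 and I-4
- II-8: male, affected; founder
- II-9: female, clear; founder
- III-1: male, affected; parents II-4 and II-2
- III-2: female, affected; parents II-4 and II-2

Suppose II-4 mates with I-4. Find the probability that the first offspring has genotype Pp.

1/2

II-4 is affected, so II-4 is pp.
I-4 is clear so carries P and passed p to II-7 (pp), so I-4 is Pp.
The cross gives 1/2 Pp : 1/2 pp, so P(offspring has genotype Pp) = 1/2.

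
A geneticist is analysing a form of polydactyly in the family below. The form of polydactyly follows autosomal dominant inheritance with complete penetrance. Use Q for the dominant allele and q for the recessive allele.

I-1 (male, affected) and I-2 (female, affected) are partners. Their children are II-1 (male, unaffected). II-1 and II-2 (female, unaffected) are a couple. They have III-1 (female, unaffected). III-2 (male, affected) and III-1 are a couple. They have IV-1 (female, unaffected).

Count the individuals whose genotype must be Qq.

Obligate heterozygotes: I-1 is affected so carries Q and passed q to II-1 (qq), so I-1 is Qq; I-2 is affected so carries Q and passed q to II-1 (qq), so I-2 is Qq; III-2 is affected so carries Q and passed q to IV-1 (qq), so III-2 is Qq.
Every other individual is either homozygous by phenotype or has at least one consistent homozygous assignment, so the count is 3.

3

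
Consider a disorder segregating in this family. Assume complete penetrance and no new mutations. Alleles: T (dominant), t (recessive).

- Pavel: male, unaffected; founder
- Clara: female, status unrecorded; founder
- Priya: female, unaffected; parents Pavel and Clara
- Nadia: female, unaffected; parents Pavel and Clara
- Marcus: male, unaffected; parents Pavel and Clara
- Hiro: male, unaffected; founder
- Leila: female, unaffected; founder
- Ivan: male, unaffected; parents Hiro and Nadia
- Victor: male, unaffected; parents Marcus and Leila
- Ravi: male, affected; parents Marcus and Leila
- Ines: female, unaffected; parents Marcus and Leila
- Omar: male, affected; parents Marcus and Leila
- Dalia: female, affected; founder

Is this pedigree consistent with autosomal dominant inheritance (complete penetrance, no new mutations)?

Under autosomal dominant, Ravi (affected, male) cannot arise from Marcus (unaffected) × Leila (unaffected).

No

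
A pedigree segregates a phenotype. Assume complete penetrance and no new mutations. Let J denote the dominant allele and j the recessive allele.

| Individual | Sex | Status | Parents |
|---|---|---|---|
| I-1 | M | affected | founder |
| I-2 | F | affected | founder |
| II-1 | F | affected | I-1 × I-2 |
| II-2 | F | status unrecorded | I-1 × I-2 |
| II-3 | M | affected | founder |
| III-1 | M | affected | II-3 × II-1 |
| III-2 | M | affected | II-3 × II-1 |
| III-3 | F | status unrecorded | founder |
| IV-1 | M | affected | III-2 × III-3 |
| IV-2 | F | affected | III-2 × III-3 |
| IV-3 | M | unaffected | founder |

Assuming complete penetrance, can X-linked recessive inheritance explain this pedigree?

Yes

A consistent assignment under X-linked recessive exists: I-1 X^j Y, I-2 X^j X^j, II-1 X^j X^j, II-2 X^j X^j, II-3 X^j Y, III-1 X^j Y, III-2 X^j Y, III-3 X^J X^j, IV-1 X^j Y, IV-2 X^j X^j, IV-3 X^J Y.
In this assignment every recorded phenotype matches its genotype and every non-founder's genotype is obtainable from its parents' genotypes, so the pedigree is consistent.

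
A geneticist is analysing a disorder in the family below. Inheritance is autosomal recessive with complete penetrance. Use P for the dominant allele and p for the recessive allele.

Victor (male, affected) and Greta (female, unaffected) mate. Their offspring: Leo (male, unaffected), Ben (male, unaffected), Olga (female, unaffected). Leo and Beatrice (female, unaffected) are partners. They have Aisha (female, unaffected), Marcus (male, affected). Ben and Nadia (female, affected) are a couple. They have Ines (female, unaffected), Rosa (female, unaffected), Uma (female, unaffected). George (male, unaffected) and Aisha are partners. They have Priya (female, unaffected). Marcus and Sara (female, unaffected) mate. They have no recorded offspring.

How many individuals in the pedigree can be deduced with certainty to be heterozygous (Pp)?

7

Obligate heterozygotes: Leo is unaffected so carries P and received p from Victor (pp), so Leo is Pp; Ben is unaffected so carries P and received p from Victor (pp), so Ben is Pp; Olga is unaffected so carries P and received p from Victor (pp), so Olga is Pp; Beatrice is unaffected so carries P and passed p to Marcus (pp), so Beatrice is Pp; Ines is unaffected so carries P and received p from Nadia (pp), so Ines is Pp; Rosa is unaffected so carries P and received p from Nadia (pp), so Rosa is Pp; Uma is unaffected so carries P and received p from Nadia (pp), so Uma is Pp.
Every other individual is either homozygous by phenotype or has at least one consistent homozygous assignment, so the count is 7.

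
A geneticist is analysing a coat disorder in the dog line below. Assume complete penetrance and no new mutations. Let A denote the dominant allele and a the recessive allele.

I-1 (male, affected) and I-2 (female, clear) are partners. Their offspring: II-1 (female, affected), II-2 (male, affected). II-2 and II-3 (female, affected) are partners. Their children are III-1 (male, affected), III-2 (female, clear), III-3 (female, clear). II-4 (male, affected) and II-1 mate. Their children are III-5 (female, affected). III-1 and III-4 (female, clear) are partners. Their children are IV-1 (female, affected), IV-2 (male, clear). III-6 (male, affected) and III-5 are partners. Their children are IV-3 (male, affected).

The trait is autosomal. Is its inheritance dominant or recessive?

II-2 and II-3 are both affected yet have a clear child III-2. Under a recessive model two affected parents are homozygous and every child would be affected, so the trait cannot be recessive.

dominant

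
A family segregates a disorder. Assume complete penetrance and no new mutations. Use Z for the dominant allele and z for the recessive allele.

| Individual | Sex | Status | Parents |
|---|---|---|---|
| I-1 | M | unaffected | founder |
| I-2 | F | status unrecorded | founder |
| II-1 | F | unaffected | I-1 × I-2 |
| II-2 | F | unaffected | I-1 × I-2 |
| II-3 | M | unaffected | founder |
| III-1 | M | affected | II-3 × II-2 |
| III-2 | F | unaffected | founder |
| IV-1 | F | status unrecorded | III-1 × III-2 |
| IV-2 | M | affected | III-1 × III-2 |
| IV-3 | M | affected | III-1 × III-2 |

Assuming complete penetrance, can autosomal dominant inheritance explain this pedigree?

Under autosomal dominant, III-1 (affected, male) cannot arise from II-3 (unaffected) × II-2 (unaffected).

No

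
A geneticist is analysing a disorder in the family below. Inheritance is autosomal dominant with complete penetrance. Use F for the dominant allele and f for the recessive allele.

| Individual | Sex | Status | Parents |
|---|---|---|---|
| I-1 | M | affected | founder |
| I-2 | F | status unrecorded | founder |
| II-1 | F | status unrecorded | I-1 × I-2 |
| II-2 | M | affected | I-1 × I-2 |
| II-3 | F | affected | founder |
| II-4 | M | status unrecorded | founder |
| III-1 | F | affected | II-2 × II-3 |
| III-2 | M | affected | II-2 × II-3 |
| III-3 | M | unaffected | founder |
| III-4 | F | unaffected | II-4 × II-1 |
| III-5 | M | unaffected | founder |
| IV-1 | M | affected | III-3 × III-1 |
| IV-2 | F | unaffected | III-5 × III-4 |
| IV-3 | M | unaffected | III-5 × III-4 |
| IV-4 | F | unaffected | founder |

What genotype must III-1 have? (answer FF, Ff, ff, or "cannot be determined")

cannot be determined

III-1's phenotype allows FF or Ff, and no parent or child forces a single allele at both positions; consistent genotype assignments exist with III-1 as FF or Ff.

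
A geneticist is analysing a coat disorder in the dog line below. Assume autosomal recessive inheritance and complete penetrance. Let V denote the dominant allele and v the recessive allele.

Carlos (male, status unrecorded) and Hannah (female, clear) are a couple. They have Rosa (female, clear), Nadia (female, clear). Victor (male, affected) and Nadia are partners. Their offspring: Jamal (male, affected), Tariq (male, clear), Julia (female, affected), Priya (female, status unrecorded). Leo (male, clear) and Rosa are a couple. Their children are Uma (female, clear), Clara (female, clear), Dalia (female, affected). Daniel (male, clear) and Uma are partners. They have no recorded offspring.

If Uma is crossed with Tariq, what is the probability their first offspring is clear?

Leo is clear so carries V and passed v to Dalia (vv), so Leo is Vv.
Rosa is clear so carries V and passed v to Dalia (vv), so Rosa is Vv.
Uma is a clear offspring of Leo (Vv) × Rosa (Vv), whose cross gives 1/4 VV : 1/2 Vv : 1/4 vv; conditioning on being clear, Uma is VV with probability 1/3, Vv with probability 2/3.
Tariq is clear so carries V and received v from Victor (vv), so Tariq is Vv.
Summing over parental genotype combinations, P(offspring is clear) = 1/3·1 + 2/3·3/4 = 5/6.

5/6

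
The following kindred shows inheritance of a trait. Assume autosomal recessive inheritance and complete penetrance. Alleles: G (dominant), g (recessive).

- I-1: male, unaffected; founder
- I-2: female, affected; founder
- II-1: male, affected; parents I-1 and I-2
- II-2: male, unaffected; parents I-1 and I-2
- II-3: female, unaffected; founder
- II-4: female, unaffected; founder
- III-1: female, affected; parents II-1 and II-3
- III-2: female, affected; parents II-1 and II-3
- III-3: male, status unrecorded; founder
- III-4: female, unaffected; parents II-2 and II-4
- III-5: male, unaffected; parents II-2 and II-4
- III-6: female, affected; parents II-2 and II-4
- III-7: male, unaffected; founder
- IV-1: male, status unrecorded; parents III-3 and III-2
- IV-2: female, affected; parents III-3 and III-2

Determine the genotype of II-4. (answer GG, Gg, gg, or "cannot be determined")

Gg

From phenotype alone, II-4 is GG or Gg.
II-4 is unaffected so carries G and passed g to III-6 (gg), so II-4 is Gg.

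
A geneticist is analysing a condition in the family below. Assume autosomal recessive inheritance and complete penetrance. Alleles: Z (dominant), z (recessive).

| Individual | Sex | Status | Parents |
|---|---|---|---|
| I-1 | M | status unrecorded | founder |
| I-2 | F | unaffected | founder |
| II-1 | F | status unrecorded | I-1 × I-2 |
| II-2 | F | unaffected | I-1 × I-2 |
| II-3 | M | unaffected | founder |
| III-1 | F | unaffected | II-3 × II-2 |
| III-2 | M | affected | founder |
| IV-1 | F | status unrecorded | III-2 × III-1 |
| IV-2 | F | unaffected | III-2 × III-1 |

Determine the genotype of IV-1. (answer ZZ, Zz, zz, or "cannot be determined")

cannot be determined

IV-1's phenotype is unrecorded, and no parent or child forces a single allele at both positions; consistent genotype assignments exist with IV-1 as Zz or zz.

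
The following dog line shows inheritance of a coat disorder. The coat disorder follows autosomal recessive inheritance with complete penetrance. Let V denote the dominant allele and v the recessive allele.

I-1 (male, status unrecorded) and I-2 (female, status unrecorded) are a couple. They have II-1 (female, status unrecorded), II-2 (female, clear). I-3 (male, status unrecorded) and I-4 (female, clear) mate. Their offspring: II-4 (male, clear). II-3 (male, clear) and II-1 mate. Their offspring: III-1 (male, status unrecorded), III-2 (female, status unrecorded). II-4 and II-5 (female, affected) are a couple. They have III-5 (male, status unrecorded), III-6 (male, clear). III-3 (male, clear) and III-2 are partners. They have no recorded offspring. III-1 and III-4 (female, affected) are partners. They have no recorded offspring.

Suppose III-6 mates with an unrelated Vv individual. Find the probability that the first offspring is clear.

3/4

III-6 is clear so carries V and received v from II-5 (vv), so III-6 is Vv.
The cross gives 1/4 VV : 1/2 Vv : 1/4 vv, so P(offspring is clear) = 3/4.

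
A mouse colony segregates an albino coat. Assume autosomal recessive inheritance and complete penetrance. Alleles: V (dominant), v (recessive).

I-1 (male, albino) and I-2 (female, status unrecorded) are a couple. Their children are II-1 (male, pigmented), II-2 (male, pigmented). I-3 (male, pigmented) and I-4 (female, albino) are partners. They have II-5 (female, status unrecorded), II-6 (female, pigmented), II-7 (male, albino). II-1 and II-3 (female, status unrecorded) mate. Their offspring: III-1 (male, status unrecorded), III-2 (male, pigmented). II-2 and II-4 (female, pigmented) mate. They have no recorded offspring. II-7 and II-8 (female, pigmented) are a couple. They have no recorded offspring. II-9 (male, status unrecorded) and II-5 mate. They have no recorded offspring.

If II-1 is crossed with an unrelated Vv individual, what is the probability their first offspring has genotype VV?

1/4

II-1 is pigmented so carries V and received v from I-1 (vv), so II-1 is Vv.
The cross gives 1/4 VV : 1/2 Vv : 1/4 vv, so P(offspring has genotype VV) = 1/4.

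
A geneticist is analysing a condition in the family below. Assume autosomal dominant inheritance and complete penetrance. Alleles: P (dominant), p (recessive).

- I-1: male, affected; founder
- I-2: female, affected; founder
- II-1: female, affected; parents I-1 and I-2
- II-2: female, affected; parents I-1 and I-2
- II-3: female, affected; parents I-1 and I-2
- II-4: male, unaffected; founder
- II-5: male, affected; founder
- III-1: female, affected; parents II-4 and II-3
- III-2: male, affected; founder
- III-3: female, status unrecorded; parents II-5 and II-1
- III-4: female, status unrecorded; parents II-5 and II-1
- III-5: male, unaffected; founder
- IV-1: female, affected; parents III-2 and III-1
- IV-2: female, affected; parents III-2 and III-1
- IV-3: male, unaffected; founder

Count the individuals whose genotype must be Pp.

Obligate heterozygotes: III-1 is affected so carries P and received p from II-4 (pp), so III-1 is Pp.
Every other individual is either homozygous by phenotype or has at least one consistent homozygous assignment, so the count is 1.

1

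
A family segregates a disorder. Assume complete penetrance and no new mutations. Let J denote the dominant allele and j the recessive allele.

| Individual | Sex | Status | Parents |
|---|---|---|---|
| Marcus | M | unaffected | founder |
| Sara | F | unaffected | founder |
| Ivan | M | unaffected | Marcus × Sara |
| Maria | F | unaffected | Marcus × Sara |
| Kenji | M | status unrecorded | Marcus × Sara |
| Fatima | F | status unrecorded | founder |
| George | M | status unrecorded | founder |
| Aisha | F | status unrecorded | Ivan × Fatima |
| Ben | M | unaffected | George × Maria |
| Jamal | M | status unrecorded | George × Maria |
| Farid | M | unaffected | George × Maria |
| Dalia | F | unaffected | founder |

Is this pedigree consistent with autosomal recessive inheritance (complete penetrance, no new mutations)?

Yes

A consistent assignment under autosomal recessive exists: Marcus JJ, Sara JJ, Ivan JJ, Maria JJ, Kenji JJ, Fatima JJ, George JJ, Aisha JJ, Ben JJ, Jamal JJ, Farid JJ, Dalia JJ.
In this assignment every recorded phenotype matches its genotype and every non-founder's genotype is obtainable from its parents' genotypes, so the pedigree is consistent.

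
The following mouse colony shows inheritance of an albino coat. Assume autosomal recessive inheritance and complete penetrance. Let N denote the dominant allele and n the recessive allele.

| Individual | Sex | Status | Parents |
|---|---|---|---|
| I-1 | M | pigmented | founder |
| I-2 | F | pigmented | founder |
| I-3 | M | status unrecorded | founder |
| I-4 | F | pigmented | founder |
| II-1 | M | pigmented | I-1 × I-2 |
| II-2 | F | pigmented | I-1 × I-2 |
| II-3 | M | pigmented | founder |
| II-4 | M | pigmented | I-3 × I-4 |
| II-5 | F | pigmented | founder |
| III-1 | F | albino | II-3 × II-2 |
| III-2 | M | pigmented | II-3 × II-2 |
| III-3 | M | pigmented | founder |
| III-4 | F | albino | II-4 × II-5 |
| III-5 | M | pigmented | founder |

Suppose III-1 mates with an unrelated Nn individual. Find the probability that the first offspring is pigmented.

III-1 is albino, so III-1 is nn.
The cross gives 1/2 Nn : 1/2 nn, so P(offspring is pigmented) = 1/2.

1/2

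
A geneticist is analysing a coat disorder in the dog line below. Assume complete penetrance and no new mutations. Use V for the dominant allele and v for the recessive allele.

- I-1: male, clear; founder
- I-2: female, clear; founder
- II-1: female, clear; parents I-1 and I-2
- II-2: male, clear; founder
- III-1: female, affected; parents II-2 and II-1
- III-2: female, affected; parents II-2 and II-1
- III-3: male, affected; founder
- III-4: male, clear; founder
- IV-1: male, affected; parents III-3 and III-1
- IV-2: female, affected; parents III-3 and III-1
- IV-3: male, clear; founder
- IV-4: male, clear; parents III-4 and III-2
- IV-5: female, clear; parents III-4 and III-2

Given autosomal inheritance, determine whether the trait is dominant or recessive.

recessive

II-2 and II-1 are both clear yet have an affected child III-1. Under dominance, an affected child requires at least one affected parent, so the trait cannot be dominant.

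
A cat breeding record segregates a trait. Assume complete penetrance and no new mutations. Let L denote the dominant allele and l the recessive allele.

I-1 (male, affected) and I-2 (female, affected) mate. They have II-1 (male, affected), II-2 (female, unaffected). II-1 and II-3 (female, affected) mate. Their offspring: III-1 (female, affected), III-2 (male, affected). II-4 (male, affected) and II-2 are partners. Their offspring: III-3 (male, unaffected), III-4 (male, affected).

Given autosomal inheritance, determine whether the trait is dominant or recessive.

I-1 and I-2 are both affected yet have an unaffected child II-2. Under a recessive model two affected parents are homozygous and every child would be affected, so the trait cannot be recessive.

dominant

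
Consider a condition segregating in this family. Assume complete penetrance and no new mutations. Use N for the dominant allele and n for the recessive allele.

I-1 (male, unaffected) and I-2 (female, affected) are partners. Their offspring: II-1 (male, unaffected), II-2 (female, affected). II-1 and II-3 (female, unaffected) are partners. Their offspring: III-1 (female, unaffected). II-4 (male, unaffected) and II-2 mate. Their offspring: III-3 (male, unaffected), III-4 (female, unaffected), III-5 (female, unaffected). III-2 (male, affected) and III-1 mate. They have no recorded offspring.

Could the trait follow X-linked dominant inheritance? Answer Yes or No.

A consistent assignment under X-linked dominant exists: I-1 X^n Y, I-2 X^N X^n, II-1 X^n Y, II-2 X^N X^n, II-3 X^n X^n, II-4 X^n Y, III-1 X^n X^n, III-2 X^N Y, III-3 X^n Y, III-4 X^n X^n, III-5 X^n X^n.
In this assignment every recorded phenotype matches its genotype and every non-founder's genotype is obtainable from its parents' genotypes, so the pedigree is consistent.

Yes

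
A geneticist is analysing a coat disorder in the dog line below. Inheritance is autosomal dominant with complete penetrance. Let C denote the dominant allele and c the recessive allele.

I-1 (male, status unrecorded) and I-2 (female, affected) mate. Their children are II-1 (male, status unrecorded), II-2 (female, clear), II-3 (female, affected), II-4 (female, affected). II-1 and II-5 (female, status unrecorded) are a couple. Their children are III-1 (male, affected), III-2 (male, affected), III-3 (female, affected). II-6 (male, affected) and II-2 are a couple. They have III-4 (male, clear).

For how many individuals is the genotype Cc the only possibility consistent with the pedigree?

Obligate heterozygotes: I-2 is affected so carries C and passed c to II-2 (cc), so I-2 is Cc; II-6 is affected so carries C and passed c to III-4 (cc), so II-6 is Cc.
Every other individual is either homozygous by phenotype or has at least one consistent homozygous assignment, so the count is 2.

2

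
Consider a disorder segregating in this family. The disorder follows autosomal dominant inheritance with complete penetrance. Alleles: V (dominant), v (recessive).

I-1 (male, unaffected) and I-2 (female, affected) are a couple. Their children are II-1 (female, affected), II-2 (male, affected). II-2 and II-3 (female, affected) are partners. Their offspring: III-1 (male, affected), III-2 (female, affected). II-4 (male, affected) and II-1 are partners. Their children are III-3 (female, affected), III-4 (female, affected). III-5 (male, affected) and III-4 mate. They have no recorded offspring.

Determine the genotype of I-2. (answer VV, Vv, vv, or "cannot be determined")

cannot be determined

I-2's phenotype allows VV or Vv, and no parent or child forces a single allele at both positions; consistent genotype assignments exist with I-2 as VV or Vv.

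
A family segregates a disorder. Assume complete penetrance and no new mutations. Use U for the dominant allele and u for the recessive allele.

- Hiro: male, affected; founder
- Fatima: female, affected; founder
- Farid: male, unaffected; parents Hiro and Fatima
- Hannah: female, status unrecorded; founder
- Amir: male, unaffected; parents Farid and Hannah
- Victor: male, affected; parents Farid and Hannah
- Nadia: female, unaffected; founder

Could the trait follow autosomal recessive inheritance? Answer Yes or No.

Under autosomal recessive, Farid (unaffected, male) cannot arise from Hiro (affected) × Fatima (affected).

No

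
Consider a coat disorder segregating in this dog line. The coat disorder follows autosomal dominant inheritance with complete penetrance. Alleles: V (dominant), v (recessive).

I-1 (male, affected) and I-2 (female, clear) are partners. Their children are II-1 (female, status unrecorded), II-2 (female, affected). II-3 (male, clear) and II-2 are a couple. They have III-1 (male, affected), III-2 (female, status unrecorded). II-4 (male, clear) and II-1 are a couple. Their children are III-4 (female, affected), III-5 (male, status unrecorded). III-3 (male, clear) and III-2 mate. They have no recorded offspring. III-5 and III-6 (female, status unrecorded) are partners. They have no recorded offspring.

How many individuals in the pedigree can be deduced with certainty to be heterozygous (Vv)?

4

Obligate heterozygotes: II-1 passed V to III-4 (Vv, whose v came from II-4) and received v from I-2 (vv), so II-1 is Vv; II-2 is affected so carries V and received v from I-2 (vv), so II-2 is Vv; III-1 is affected so carries V and received v from II-3 (vv), so III-1 is Vv; III-4 is affected so carries V and received v from II-4 (vv), so III-4 is Vv.
Every other individual is either homozygous by phenotype or has at least one consistent homozygous assignment, so the count is 4.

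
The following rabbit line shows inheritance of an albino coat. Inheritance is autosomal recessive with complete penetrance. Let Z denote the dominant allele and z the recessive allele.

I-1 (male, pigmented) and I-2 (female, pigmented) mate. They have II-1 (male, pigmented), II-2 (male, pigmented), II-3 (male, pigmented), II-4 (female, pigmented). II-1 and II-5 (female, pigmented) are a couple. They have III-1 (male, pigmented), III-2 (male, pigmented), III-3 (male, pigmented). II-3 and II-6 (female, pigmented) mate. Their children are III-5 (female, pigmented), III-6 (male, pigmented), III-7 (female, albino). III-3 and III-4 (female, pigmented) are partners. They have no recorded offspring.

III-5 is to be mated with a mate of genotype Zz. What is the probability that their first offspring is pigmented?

II-3 is pigmented so carries Z and passed z to III-7 (zz), so II-3 is Zz.
II-6 is pigmented so carries Z and passed z to III-7 (zz), so II-6 is Zz.
III-5 is a pigmented offspring of II-3 (Zz) × II-6 (Zz), whose cross gives 1/4 ZZ : 1/2 Zz : 1/4 zz; conditioning on being pigmented, III-5 is ZZ with probability 1/3, Zz with probability 2/3.
Summing over parental genotype combinations, P(offspring is pigmented) = 1/3·1 + 2/3·3/4 = 5/6.

5/6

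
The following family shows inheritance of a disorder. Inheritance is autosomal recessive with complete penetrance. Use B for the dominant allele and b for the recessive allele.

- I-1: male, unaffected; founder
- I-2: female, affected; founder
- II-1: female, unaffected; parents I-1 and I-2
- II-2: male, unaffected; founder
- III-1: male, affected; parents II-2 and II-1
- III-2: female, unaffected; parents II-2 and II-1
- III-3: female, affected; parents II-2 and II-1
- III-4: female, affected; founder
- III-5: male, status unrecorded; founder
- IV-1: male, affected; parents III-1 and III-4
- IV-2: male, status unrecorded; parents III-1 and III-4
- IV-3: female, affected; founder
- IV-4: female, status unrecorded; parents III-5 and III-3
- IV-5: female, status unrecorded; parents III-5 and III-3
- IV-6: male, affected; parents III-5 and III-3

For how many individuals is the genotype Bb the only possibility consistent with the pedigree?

Obligate heterozygotes: II-1 is unaffected so carries B and received b from I-2 (bb), so II-1 is Bb; II-2 is unaffected so carries B and passed b to III-1 (bb), so II-2 is Bb.
Every other individual is either homozygous by phenotype or has at least one consistent homozygous assignment, so the count is 2.

2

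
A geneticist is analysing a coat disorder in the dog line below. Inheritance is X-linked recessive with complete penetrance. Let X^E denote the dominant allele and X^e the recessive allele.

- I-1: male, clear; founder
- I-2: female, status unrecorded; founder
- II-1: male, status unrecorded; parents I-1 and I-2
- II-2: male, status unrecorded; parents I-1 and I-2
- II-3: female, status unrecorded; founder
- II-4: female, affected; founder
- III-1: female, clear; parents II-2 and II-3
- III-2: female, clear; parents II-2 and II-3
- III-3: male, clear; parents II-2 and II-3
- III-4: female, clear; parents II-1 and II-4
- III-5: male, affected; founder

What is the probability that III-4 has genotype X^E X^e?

III-4 is clear so carries E and received e from II-4 (X^e X^e), so III-4 is X^E X^e, giving P(X^E X^e) = 1.

1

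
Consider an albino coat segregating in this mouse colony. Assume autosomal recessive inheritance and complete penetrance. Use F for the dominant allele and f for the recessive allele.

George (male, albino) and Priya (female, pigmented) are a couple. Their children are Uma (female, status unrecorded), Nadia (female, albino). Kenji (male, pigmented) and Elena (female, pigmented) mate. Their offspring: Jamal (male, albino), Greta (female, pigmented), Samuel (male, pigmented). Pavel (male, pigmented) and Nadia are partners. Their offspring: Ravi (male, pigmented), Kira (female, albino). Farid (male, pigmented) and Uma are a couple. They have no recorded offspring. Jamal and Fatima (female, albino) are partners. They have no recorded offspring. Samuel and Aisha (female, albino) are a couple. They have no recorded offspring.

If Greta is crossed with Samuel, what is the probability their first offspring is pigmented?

8/9

Kenji is pigmented so carries F and passed f to Jamal (ff), so Kenji is Ff.
Elena is pigmented so carries F and passed f to Jamal (ff), so Elena is Ff.
Greta is a pigmented offspring of Kenji (Ff) × Elena (Ff), whose cross gives 1/4 FF : 1/2 Ff : 1/4 ff; conditioning on being pigmented, Greta is FF with probability 1/3, Ff with probability 2/3.
Samuel is a pigmented offspring of Kenji (Ff) × Elena (Ff), whose cross gives 1/4 FF : 1/2 Ff : 1/4 ff; conditioning on being pigmented, Samuel is FF with probability 1/3, Ff with probability 2/3.
Summing over parental genotype combinations, P(offspring is pigmented) = 1/9·1 + 2/9·1 + 2/9·1 + 4/9·3/4 = 8/9.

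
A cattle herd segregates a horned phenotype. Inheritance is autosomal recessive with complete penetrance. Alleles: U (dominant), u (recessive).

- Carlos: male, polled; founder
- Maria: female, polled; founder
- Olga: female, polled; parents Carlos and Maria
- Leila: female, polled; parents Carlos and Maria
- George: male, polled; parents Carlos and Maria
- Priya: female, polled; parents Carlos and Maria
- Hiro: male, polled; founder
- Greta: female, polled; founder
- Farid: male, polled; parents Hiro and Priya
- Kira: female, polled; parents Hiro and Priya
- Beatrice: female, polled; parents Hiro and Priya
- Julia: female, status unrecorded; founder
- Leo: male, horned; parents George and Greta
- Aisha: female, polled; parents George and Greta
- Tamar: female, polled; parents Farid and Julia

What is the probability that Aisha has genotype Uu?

2/3

George is polled so carries U and passed u to Leo (uu), so George is Uu.
Greta is polled so carries U and passed u to Leo (uu), so Greta is Uu.
Their cross gives offspring ratios 1/4 UU : 1/2 Uu : 1/4 uu. Conditioning on Aisha being polled, P(Uu) = 1/2 / 3/4 = 2/3.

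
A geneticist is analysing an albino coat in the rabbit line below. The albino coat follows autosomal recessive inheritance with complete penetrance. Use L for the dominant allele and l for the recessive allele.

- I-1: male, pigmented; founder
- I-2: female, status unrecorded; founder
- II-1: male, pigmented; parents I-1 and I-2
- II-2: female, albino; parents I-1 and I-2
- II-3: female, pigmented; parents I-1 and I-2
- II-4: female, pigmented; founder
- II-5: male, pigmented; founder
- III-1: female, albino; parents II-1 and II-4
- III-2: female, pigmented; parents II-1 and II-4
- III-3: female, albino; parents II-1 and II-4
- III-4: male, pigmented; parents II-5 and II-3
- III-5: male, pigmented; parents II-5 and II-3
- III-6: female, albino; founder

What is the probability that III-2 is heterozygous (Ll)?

2/3

II-1 is pigmented so carries L and passed l to III-1 (ll), so II-1 is Ll.
II-4 is pigmented so carries L and passed l to III-1 (ll), so II-4 is Ll.
Their cross gives offspring ratios 1/4 LL : 1/2 Ll : 1/4 ll. Conditioning on III-2 being pigmented, P(Ll) = 1/2 / 3/4 = 2/3.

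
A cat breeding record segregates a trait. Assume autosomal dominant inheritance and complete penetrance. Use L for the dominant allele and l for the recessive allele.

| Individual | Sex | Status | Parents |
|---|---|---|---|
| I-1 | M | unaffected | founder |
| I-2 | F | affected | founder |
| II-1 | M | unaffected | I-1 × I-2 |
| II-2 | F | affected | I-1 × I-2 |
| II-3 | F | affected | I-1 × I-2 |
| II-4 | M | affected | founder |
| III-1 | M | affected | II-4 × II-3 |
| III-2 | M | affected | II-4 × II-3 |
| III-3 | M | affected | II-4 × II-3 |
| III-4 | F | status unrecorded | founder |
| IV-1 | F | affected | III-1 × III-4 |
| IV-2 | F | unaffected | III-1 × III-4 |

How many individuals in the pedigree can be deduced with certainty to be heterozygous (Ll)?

4

Obligate heterozygotes: I-2 is affected so carries L and passed l to II-1 (ll), so I-2 is Ll; II-2 is affected so carries L and received l from I-1 (ll), so II-2 is Ll; II-3 is affected so carries L and received l from I-1 (ll), so II-3 is Ll; III-1 is affected so carries L and passed l to IV-2 (ll), so III-1 is Ll.
Every other individual is either homozygous by phenotype or has at least one consistent homozygous assignment, so the count is 4.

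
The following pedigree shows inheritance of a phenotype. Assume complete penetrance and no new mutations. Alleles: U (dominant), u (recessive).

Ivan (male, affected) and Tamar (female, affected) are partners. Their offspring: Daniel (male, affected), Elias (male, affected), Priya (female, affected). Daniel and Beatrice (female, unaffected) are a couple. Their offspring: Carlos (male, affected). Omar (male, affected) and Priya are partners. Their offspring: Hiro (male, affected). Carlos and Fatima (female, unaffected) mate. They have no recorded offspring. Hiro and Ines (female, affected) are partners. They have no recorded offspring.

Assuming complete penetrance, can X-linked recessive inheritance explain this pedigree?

Yes

A consistent assignment under X-linked recessive exists: Ivan X^u Y, Tamar X^u X^u, Daniel X^u Y, Elias X^u Y, Priya X^u X^u, Beatrice X^U X^u, Omar X^u Y, Carlos X^u Y, Fatima X^U X^U, Hiro X^u Y, Ines X^u X^u.
In this assignment every recorded phenotype matches its genotype and every non-founder's genotype is obtainable from its parents' genotypes, so the pedigree is consistent.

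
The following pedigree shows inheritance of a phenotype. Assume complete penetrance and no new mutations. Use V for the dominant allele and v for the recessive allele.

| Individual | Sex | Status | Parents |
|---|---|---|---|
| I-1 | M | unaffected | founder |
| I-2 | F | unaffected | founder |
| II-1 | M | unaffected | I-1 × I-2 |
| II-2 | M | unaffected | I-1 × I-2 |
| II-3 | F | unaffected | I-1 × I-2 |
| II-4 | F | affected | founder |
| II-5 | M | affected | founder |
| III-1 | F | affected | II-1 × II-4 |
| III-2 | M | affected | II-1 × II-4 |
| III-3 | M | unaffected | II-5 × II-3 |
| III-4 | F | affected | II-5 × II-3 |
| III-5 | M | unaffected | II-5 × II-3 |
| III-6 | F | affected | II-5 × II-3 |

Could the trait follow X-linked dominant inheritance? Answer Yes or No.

Yes

A consistent assignment under X-linked dominant exists: I-1 X^v Y, I-2 X^v X^v, II-1 X^v Y, II-2 X^v Y, II-3 X^v X^v, II-4 X^V X^V, II-5 X^V Y, III-1 X^V X^v, III-2 X^V Y, III-3 X^v Y, III-4 X^V X^v, III-5 X^v Y, III-6 X^V X^v.
In this assignment every recorded phenotype matches its genotype and every non-founder's genotype is obtainable from its parents' genotypes, so the pedigree is consistent.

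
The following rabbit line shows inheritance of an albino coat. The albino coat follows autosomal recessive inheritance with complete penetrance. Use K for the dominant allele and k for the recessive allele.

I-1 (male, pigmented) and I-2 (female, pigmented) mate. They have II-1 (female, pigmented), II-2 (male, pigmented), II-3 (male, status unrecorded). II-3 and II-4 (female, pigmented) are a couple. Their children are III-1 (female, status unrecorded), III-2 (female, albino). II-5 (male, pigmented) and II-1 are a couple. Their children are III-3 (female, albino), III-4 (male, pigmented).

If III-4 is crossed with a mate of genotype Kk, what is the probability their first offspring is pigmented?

II-5 is pigmented so carries K and passed k to III-3 (kk), so II-5 is Kk.
II-1 is pigmented so carries K and passed k to III-3 (kk), so II-1 is Kk.
III-4 is a pigmented offspring of II-5 (Kk) × II-1 (Kk), whose cross gives 1/4 KK : 1/2 Kk : 1/4 kk; conditioning on being pigmented, III-4 is KK with probability 1/3, Kk with probability 2/3.
Summing over parental genotype combinations, P(offspring is pigmented) = 1/3·1 + 2/3·3/4 = 5/6.

5/6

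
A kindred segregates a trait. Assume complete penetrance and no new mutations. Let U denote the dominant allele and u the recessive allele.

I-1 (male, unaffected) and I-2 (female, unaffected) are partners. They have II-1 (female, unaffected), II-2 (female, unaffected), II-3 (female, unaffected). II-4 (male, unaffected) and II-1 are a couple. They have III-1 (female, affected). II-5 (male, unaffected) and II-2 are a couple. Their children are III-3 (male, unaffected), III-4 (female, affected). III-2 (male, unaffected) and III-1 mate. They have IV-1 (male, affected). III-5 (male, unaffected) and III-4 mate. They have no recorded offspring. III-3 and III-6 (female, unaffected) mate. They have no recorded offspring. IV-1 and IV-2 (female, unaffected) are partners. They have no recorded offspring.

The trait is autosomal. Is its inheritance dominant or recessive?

II-4 and II-1 are both unaffected yet have an affected child III-1. Under dominance, an affected child requires at least one affected parent, so the trait cannot be dominant.

recessive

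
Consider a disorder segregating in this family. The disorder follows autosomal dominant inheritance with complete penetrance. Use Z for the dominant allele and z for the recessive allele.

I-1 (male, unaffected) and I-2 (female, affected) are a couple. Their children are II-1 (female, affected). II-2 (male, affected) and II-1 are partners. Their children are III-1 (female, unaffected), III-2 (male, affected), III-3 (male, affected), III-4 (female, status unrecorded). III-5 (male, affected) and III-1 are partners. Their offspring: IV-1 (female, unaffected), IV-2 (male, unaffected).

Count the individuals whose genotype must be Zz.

3

Obligate heterozygotes: II-1 is affected so carries Z and received z from I-1 (zz), so II-1 is Zz; II-2 is affected so carries Z and passed z to III-1 (zz), so II-2 is Zz; III-5 is affected so carries Z and passed z to IV-1 (zz), so III-5 is Zz.
Every other individual is either homozygous by phenotype or has at least one consistent homozygous assignment, so the count is 3.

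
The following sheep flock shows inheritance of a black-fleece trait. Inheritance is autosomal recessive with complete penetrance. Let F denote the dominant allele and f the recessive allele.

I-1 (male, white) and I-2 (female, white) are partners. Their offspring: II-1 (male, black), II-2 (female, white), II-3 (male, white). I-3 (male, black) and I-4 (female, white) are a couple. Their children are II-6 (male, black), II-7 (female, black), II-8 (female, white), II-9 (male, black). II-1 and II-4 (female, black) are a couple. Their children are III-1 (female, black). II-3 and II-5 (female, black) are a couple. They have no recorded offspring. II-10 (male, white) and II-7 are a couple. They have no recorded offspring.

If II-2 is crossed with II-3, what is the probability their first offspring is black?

1/9

I-1 is white so carries F and passed f to II-1 (ff), so I-1 is Ff.
I-2 is white so carries F and passed f to II-1 (ff), so I-2 is Ff.
II-2 is a white offspring of I-1 (Ff) × I-2 (Ff), whose cross gives 1/4 FF : 1/2 Ff : 1/4 ff; conditioning on being white, II-2 is FF with probability 1/3, Ff with probability 2/3.
II-3 is a white offspring of I-1 (Ff) × I-2 (Ff), whose cross gives 1/4 FF : 1/2 Ff : 1/4 ff; conditioning on being white, II-3 is FF with probability 1/3, Ff with probability 2/3.
Summing over parental genotype combinations, P(offspring is black) = 4/9·1/4 = 1/9.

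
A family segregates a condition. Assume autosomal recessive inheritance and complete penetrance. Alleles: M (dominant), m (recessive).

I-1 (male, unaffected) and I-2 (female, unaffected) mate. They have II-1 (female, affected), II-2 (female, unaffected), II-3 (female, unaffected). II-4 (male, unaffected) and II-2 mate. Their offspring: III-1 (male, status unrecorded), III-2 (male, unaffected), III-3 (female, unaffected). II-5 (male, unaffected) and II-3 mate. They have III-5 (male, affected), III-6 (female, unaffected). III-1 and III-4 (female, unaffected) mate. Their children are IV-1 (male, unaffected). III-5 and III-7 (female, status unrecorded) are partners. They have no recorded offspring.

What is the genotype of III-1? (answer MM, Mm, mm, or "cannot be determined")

III-1's phenotype is unrecorded, and no parent or child forces a single allele at both positions; consistent genotype assignments exist with III-1 as MM or Mm or mm.

cannot be determined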